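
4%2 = 0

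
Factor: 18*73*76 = 2^3*3^2*19^1*73^1 = 99864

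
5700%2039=1622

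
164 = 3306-3142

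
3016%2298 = 718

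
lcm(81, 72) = 648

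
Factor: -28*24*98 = -1*2^6*3^1*7^3 = -65856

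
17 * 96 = 1632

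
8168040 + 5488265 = 13656305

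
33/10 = 3 + 3/10 = 3.30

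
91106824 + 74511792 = 165618616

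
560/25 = 112/5 = 22.40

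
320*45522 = 14567040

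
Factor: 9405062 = 2^1*53^1*83^1*1069^1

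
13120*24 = 314880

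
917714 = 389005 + 528709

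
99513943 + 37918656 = 137432599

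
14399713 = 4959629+9440084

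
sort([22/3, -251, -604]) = [-604, -251, 22/3]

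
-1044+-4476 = -5520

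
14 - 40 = -26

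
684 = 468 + 216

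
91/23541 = 13/3363 ≈ 0.00387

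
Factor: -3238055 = -1 * 5^1 * 23^1 * 37^1 * 761^1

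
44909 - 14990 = 29919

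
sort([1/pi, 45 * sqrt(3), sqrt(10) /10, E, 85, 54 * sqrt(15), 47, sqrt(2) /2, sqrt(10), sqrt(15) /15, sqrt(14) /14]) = [sqrt(15) /15, sqrt(14) /14, sqrt(10) /10, 1/pi, sqrt(2) /2, E, sqrt(10), 47, 45 * sqrt(3), 85, 54 * sqrt(15)]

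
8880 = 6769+2111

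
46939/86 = 545 + 69/86 ≈ 545.80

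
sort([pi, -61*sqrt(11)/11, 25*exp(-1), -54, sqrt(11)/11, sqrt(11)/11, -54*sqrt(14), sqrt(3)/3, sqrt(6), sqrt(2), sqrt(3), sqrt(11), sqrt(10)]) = [-54*sqrt(14), -54, -61*sqrt(11)/11, sqrt(11)/11, sqrt(11)/11, sqrt(3)/3, sqrt(2), sqrt(3), sqrt(6), pi, sqrt(10), sqrt(11), 25*exp(-1)]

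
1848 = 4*462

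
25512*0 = 0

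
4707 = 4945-238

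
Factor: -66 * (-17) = 2^1 * 3^1 * 11^1 * 17^1 = 1122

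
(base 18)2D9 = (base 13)537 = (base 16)37B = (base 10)891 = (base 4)31323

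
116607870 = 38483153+78124717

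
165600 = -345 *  (-480)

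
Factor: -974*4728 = -1*2^4*3^1*197^1*487^1 = -4605072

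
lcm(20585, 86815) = 1996745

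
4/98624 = 1/24656 ≈ 0.0000406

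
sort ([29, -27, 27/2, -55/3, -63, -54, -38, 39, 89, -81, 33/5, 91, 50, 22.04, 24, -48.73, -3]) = [-81, -63, -54, -48.73, -38, -27, -55/3, -3, 33/5, 27/2, 22.04, 24, 29, 39, 50, 89, 91]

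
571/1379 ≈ 0.414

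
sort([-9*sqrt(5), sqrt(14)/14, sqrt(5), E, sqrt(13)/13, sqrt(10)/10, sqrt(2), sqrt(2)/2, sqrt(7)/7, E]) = [-9*sqrt(5), sqrt(14)/14, sqrt(13)/13, sqrt(10)/10, sqrt(7)/7, sqrt(2)/2, sqrt(2), sqrt(5), E, E]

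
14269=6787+7482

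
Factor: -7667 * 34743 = -1 * 3^1 * 11^1 * 17^1 * 37^1 * 41^1 * 313^1 = -266374581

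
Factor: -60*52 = -1*2^4*3^1*5^1*13^1 = -3120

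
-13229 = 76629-89858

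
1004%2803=1004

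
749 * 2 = 1498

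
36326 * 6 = 217956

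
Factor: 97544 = 2^3*89^1*137^1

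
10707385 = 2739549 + 7967836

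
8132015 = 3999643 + 4132372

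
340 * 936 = 318240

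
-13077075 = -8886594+-4190481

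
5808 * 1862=10814496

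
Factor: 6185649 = 3^1*2061883^1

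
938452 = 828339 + 110113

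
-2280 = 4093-6373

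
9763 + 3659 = 13422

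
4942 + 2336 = 7278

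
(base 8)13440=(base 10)5920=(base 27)837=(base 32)5p0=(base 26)8ji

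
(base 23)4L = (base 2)1110001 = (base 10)113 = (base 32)3H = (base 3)11012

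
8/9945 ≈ 0.000804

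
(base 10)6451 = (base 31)6m3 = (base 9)8757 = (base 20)g2b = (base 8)14463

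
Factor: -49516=-1 * 2^2 * 12379^1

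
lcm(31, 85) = 2635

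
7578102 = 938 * 8079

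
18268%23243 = 18268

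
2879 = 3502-623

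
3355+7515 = 10870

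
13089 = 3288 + 9801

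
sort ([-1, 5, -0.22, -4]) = [-4, -1, -0.22, 5]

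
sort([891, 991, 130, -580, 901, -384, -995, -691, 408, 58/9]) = [-995, -691, -580, -384, 58/9, 130, 408, 891, 901, 991]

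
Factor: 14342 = 2^1*71^1*101^1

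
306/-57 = -102/19 ≈ -5.37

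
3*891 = 2673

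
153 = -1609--1762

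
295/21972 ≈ 0.0134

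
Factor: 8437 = 11^1*13^1*59^1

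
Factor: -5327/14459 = -1*7^1*19^(-1) = -7/19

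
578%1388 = 578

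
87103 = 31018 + 56085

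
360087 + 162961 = 523048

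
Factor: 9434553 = 3^1 * 179^1 * 17569^1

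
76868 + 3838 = 80706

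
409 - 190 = 219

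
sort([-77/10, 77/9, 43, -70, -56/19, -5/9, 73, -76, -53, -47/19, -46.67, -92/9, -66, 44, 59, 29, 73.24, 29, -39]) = [-76, -70, -66, -53, -46.67, -39, -92/9, -77/10, -56/19, -47/19, -5/9, 77/9, 29, 29, 43, 44, 59, 73, 73.24]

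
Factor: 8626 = 2^1 * 19^1 * 227^1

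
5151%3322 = 1829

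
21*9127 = 191667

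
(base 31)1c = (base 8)53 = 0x2b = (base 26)1h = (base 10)43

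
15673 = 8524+7149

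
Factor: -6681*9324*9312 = -1*2^7*3^4*7^1*17^1*37^1*97^1*131^1 = -580078412928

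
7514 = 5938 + 1576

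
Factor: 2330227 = 2330227^1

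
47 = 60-13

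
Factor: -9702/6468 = -1 * 2^(-1) * 3^1 = -3/2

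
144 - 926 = -782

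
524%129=8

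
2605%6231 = 2605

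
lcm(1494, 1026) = 85158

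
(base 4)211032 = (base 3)10021020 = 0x94e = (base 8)4516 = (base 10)2382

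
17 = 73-56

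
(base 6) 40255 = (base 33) 4sb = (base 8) 12253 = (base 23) a01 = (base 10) 5291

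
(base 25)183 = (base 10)828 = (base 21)1i9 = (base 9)1120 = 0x33c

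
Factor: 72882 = 2^1*3^2*4049^1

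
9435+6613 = 16048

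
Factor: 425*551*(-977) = -1*5^2*17^1*19^1*29^1*977^1 = -228788975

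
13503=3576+9927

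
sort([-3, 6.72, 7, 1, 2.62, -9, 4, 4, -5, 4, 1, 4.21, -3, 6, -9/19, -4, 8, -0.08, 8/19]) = [-9, -5, -4, -3, -3, -9/19, -0.08, 8/19, 1, 1, 2.62, 4, 4, 4, 4.21, 6, 6.72, 7, 8]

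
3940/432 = 9 + 13/108 ≈ 9.12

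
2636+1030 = 3666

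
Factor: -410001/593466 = -1*2^ (-1)*19^1*7193^1*98911^ (-1) = -136667/197822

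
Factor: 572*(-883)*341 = -1*2^2*11^2*13^1*31^1*883^1 = -172230916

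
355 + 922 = 1277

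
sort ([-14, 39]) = [-14, 39]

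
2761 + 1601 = 4362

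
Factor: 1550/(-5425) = -1*2^1*7^(-1) = -2/7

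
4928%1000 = 928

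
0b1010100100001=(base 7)21525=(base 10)5409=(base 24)999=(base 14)1d85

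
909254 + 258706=1167960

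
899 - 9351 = -8452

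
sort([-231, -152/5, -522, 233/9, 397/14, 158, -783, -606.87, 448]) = [-783, -606.87, -522, -231, -152/5, 233/9, 397/14, 158, 448]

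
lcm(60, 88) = 1320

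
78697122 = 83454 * 943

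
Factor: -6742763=-1 * 6742763^1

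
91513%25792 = 14137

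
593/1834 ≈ 0.323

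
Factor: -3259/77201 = -1 * 3259^1 * 77201^(-1)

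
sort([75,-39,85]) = [-39,75,85]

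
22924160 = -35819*(-640) 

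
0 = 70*0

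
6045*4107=24826815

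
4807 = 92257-87450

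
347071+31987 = 379058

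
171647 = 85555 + 86092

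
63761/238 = 267 + 215/238 ≈ 267.90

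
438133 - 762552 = -324419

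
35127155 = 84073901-48946746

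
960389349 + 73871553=1034260902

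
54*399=21546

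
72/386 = 36/193 ≈ 0.187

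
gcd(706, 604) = 2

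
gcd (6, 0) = 6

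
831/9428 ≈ 0.0881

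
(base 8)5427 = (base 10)2839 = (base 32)2on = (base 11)2151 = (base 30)34j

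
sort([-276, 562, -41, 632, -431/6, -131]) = [-276, -131, -431/6, -41, 562, 632]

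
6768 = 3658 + 3110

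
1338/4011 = 446/1337 ≈ 0.334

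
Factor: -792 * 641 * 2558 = -1 * 2^4 * 3^2 * 11^1 * 641^1 * 1279^1 = -1298624976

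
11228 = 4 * 2807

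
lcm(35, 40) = 280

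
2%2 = 0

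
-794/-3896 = 397/1948 ≈ 0.204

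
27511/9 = 3056 + 7/9 ≈ 3056.78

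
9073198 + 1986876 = 11060074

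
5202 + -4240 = 962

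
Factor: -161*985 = -1*5^1*7^1*23^1*197^1 = -158585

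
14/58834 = 7/29417 ≈ 0.000238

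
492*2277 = 1120284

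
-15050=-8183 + -6867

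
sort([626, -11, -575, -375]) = [-575, -375, -11, 626]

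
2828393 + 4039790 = 6868183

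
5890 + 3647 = 9537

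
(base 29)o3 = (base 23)179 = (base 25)12o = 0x2bb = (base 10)699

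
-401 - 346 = -747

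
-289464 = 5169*(-56)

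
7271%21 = 5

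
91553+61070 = 152623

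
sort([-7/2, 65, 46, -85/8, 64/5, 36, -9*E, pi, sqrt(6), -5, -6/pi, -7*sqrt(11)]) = [-9*E, -7*sqrt(11), -85/8, -5, -7/2, -6/pi, sqrt(6), pi, 64/5, 36, 46, 65]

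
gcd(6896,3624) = 8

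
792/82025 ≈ 0.00966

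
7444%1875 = 1819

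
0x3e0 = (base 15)462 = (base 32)v0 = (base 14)50c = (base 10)992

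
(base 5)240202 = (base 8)21142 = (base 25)e22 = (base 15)291c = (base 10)8802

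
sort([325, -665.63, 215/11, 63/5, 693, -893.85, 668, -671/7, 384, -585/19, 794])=[-893.85, -665.63, -671/7, -585/19, 63/5, 215/11, 325, 384, 668, 693, 794]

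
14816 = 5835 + 8981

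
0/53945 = 0 = 0.00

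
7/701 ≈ 0.00999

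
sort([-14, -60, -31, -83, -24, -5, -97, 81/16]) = [-97, -83, -60, -31, -24, -14, -5, 81/16]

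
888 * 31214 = 27718032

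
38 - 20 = 18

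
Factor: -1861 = -1 * 1861^1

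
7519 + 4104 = 11623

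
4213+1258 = 5471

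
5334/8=2667/4=666.75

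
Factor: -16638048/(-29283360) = 3^3 * 5^(-1) * 7^2 * 131^1 * 61007^(-1) = 173313/305035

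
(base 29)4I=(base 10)134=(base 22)62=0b10000110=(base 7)251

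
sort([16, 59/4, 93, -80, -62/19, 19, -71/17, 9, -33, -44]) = [-80, -44, -33, -71/17, -62/19, 9, 59/4, 16, 19, 93]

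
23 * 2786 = 64078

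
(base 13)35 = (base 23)1l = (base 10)44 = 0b101100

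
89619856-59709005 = 29910851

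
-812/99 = -8 - 20/99 ≈ -8.20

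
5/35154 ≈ 0.000142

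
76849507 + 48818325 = 125667832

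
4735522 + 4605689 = 9341211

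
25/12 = 2 + 1/12 ≈ 2.08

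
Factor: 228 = 2^2*3^1*19^1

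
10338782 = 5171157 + 5167625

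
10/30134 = 5/15067 ≈ 0.000332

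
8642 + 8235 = 16877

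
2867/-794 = -3 - 485/794 ≈ -3.61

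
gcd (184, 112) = 8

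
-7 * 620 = -4340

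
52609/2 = 26304+1/2 = 26304.50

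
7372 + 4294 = 11666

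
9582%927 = 312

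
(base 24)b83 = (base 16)1983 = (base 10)6531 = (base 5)202111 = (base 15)1e06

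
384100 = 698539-314439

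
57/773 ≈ 0.0737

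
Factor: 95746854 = 2^1*3^1*7^1*2279687^1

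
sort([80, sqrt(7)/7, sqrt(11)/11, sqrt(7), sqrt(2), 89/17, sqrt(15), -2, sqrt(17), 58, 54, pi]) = [-2, sqrt(11)/11, sqrt(7)/7, sqrt(2), sqrt(7), pi, sqrt(15), sqrt(17), 89/17, 54, 58, 80]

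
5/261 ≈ 0.0192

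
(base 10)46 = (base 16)2e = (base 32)1e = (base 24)1m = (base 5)141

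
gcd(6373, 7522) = 1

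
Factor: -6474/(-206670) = 5^(-1) * 13^1 * 83^(-1) = 13/415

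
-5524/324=-1381/81 ≈ -17.05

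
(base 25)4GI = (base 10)2918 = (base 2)101101100110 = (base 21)6CK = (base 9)4002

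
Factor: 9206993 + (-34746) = 7^1*83^1*15787^1 = 9172247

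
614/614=1=1.00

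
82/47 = 1 + 35/47 ≈ 1.74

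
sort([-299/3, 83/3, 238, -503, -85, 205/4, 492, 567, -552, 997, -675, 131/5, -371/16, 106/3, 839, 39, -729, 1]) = [-729, -675, -552, -503, -299/3, -85, -371/16, 1, 131/5, 83/3, 106/3, 39, 205/4, 238, 492, 567, 839, 997]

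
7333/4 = 1833 + 1/4 = 1833.25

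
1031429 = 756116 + 275313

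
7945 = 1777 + 6168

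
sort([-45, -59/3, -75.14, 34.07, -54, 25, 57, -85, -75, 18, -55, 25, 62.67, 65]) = [-85, -75.14, -75, -55, -54, -45, -59/3, 18, 25, 25, 34.07, 57, 62.67, 65]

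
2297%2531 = 2297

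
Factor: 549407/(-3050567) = -1*13^(-1)*263^1*2089^1*234659^(-1) 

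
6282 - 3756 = 2526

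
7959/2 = 3979+1/2 = 3979.50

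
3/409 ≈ 0.00733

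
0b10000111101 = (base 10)1085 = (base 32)11t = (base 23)214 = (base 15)4c5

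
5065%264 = 49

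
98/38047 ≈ 0.00258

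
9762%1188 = 258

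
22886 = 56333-33447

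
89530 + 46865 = 136395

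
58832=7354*8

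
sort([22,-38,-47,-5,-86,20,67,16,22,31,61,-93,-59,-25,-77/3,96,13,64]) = [-93,-86,-59,-47,-38,-77/3,-25,-5,13,16,20,22,22,31,61,64,67,96]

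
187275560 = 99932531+87343029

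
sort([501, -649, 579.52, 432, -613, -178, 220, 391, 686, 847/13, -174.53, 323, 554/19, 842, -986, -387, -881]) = [-986, -881, -649, -613, -387, -178, -174.53, 554/19, 847/13, 220, 323, 391, 432, 501, 579.52, 686, 842]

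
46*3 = 138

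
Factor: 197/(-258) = -1*2^(-1)*3^(-1)*43^(-1)*197^1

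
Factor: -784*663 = -1*2^4*3^1*7^2*13^1*17^1 = -519792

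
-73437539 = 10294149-83731688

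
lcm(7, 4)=28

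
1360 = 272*5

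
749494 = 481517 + 267977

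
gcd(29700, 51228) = 36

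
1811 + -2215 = -404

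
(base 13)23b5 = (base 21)b99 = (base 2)1001110111001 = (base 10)5049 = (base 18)fa9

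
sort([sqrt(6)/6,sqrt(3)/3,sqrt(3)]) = [sqrt(6)/6,sqrt(3)/3,sqrt(3)]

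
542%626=542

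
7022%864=110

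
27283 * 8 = 218264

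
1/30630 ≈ 0.0000326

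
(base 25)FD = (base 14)1DA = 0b110000100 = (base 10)388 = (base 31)CG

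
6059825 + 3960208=10020033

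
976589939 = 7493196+969096743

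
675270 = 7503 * 90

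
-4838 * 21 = -101598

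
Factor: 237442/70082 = 67^(-1) * 227^1 = 227/67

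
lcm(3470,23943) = 239430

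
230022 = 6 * 38337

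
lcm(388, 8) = 776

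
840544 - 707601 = 132943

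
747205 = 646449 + 100756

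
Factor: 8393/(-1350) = -1 * 2^(-1) * 3^(-3) * 5^(-2) * 7^1 * 11^1 * 109^1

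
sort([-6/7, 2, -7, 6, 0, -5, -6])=[-7, -6, -5, -6/7, 0, 2, 6]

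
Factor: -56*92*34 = -1*2^6*7^1*17^1*23^1 = -175168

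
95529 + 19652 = 115181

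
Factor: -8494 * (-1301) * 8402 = 2^2 * 31^1 * 137^1 * 1301^1 * 4201^1 = 92847930988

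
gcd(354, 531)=177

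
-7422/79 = -93 - 75/79 ≈ -93.95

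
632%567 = 65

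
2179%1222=957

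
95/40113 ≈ 0.00237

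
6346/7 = 906 + 4/7 ≈ 906.57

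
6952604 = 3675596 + 3277008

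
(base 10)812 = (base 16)32c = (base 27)132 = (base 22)1ek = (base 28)110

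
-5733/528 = -10 - 151/176≈-10.86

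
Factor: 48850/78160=2^(-3)*5^1=5/8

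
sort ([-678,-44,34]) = [-678,-44,34]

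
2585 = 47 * 55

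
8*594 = 4752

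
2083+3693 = 5776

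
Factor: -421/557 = -1*421^1*557^(-1)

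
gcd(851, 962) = 37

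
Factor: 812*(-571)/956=-1*7^1*29^1*239^(-1)*571^1=-115913/239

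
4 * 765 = 3060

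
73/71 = 1 + 2/71 ≈ 1.03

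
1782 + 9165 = 10947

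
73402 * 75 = 5505150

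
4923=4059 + 864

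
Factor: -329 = -1*7^1*47^1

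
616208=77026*8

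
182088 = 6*30348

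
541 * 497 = 268877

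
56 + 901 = 957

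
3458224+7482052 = 10940276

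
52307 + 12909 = 65216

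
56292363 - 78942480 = -22650117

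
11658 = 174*67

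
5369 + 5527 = 10896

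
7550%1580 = 1230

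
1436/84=359/21 ≈ 17.10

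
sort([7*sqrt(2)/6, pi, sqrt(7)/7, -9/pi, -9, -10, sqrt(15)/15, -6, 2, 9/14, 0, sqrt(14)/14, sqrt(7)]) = [-10, -9, -6, -9/pi, 0, sqrt(15)/15, sqrt(14)/14, sqrt(7)/7, 9/14, 7*sqrt(2)/6, 2, sqrt(7), pi]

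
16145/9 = 1793 + 8/9 ≈ 1793.89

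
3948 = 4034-86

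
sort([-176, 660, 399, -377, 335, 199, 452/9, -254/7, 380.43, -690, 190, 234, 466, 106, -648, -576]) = [-690, -648, -576, -377, -176, -254/7, 452/9, 106, 190, 199, 234, 335, 380.43, 399, 466, 660]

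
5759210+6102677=11861887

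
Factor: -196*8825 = -1*2^2*5^2*7^2*353^1 = -1729700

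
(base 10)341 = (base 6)1325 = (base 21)g5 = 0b101010101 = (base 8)525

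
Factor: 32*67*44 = 2^7*11^1*67^1 = 94336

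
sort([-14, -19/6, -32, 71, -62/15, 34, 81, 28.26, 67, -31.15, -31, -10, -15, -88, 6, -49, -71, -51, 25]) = [-88, -71, -51, -49, -32, -31.15, -31, -15, -14, -10, -62/15, -19/6, 6, 25, 28.26, 34, 67, 71, 81]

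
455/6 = 75 + 5/6 ≈ 75.83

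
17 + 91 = 108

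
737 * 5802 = 4276074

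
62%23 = 16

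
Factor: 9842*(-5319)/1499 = -1*2^1*3^3*7^1*19^1*37^1*197^1*1499^(-1) = -52349598/1499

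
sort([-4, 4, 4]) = [-4, 4, 4]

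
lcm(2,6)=6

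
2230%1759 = 471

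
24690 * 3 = 74070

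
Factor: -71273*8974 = -1*2^1*7^1*263^1*271^1*641^1 = -639603902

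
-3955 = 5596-9551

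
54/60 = 9/10 = 0.90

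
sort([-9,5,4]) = [-9,4,5]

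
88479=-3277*(-27)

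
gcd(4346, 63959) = 1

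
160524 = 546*294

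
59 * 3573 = 210807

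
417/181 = 2 + 55/181 ≈ 2.30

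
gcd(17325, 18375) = 525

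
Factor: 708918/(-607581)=-1*2^1*3^(-3)*7^1*13^(-1)*577^(-1)*16879^1=-236306/202527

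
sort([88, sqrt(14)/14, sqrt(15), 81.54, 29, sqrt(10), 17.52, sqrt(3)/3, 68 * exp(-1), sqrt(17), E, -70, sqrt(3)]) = [-70, sqrt(14)/14, sqrt(3)/3, sqrt(3), E, sqrt(10), sqrt(15), sqrt(17), 17.52, 68 * exp(-1), 29, 81.54, 88]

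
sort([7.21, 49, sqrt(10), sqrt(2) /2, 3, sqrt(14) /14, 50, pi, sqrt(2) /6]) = [sqrt(2) /6, sqrt(14) /14, sqrt(2) /2, 3, pi, sqrt(10), 7.21, 49, 50]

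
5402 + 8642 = 14044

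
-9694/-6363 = 1 + 3331/6363 ≈ 1.52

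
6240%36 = 12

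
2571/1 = 2571 = 2571.00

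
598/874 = 13/19 ≈ 0.684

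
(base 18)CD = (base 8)345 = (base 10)229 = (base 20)B9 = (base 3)22111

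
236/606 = 118/303 ≈ 0.389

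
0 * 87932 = 0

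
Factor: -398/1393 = -1*2^1*7^(-1) = -2/7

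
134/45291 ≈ 0.00296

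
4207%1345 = 172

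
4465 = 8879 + -4414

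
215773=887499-671726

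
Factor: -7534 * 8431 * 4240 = -1 * 2^5 * 5^1 * 53^1 * 3767^1 * 8431^1 = -269321212960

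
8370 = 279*30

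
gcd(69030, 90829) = 1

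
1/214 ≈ 0.00467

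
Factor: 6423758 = 2^1*11^1*31^1*9419^1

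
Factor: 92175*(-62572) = -1*2^2*3^1*5^2*1229^1*15643^1 = -5767574100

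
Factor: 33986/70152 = 2^(-2) * 3^(-1) * 37^(-1) * 79^(-1) * 16993^1 = 16993/35076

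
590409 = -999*(-591)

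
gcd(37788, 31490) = 6298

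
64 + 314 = 378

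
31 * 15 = 465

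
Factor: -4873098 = -1*2^1*3^1*812183^1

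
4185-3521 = 664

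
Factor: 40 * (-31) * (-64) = 2^9 * 5^1 * 31^1 = 79360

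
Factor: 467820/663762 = 2^1 * 3^1 * 5^1 * 11^(-1) * 23^1 * 89^(-1) = 690/979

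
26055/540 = 48 + 1/4 = 48.25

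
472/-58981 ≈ -0.00800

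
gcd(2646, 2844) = 18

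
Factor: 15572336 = 2^4 * 13^3 * 443^1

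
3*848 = 2544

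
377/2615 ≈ 0.144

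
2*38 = 76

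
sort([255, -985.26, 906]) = [-985.26, 255, 906]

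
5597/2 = 2798 + 1/2 = 2798.50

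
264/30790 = 132/15395≈0.00857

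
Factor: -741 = -1*3^1*13^1*19^1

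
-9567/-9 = 1063 = 1063.00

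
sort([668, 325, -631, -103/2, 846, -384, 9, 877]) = [-631, -384, -103/2, 9, 325, 668, 846, 877]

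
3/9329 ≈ 0.000322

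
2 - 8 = -6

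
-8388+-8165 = -16553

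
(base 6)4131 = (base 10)919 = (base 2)1110010111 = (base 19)2a7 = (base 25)1bj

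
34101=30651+3450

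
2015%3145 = 2015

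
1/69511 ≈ 0.0000144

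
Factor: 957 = 3^1*11^1*29^1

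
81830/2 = 40915 = 40915.00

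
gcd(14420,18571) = 7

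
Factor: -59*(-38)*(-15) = -1*2^1*3^1*5^1*19^1*59^1 = -33630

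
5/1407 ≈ 0.00355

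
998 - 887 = 111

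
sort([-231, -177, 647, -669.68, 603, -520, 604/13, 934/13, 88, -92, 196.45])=[-669.68, -520, -231, -177, -92, 604/13, 934/13, 88, 196.45, 603, 647]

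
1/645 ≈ 0.00155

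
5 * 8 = 40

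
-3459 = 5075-8534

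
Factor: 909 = 3^2*101^1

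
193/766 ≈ 0.252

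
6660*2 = 13320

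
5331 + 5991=11322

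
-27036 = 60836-87872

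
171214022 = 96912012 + 74302010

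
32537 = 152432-119895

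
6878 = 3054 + 3824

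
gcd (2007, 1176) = 3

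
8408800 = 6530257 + 1878543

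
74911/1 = 74911 = 74911.00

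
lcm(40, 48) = 240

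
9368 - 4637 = 4731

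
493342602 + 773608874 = 1266951476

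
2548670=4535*562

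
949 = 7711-6762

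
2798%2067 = 731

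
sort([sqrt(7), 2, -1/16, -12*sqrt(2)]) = [-12*sqrt(2), -1/16, 2, sqrt(7)]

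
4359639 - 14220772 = -9861133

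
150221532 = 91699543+58521989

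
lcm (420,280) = 840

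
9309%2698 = 1215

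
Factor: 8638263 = 3^2*353^1*2719^1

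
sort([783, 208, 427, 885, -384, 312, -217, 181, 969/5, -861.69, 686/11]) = [-861.69, -384, -217, 686/11, 181, 969/5, 208, 312, 427, 783, 885]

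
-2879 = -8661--5782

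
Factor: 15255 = 3^3 * 5^1 * 113^1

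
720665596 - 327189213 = 393476383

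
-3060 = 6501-9561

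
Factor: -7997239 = -1*7997239^1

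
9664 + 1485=11149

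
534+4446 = 4980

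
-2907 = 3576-6483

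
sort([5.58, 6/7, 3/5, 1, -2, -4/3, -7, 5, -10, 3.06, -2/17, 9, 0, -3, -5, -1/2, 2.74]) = [-10, -7, -5, -3, -2, -4/3, -1/2, -2/17, 0, 3/5, 6/7, 1, 2.74, 3.06, 5, 5.58, 9]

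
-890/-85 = 10 + 8/17 ≈ 10.47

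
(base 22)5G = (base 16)7E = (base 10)126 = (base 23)5B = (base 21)60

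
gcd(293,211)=1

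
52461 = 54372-1911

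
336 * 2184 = 733824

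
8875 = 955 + 7920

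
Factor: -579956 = -1 * 2^2 * 13^1 * 19^1 * 587^1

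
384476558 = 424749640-40273082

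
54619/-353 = -154-257/353 ≈ -154.73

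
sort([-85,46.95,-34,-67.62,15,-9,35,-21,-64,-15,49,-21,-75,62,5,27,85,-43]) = [-85,-75,-67.62,-64,-43,-34,-21,-21,-15,-9,5,15,27,35,46.95,49,62,85]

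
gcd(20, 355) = 5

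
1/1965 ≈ 0.000509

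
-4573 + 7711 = 3138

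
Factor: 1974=2^1*3^1*7^1*47^1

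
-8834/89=-99 - 23/89 ≈ -99.26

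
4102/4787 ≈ 0.857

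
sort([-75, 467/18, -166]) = [-166, -75, 467/18]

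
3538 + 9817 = 13355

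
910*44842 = 40806220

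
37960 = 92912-54952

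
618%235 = 148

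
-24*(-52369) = 1256856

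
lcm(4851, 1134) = 87318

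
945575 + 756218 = 1701793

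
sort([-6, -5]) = [-6, -5]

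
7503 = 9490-1987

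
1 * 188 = 188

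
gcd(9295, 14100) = 5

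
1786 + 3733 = 5519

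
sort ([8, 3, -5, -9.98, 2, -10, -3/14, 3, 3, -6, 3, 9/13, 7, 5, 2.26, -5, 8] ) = [-10, -9.98, -6, -5, -5, -3/14, 9/13, 2, 2.26, 3, 3, 3, 3, 5, 7, 8, 8] 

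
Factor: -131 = -1*131^1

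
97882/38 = 48941/19 ≈ 2575.84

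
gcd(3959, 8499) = 1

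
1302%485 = 332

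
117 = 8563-8446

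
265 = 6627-6362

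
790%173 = 98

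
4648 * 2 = 9296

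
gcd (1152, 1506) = 6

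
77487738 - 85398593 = -7910855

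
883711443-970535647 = -86824204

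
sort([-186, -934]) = [-934, -186]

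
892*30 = 26760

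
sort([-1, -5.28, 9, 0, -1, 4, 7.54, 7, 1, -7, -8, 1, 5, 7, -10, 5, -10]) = [-10, -10, -8, -7, -5.28, -1, -1, 0, 1, 1, 4, 5, 5, 7, 7, 7.54, 9]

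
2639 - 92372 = -89733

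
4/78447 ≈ 0.0000510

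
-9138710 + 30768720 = 21630010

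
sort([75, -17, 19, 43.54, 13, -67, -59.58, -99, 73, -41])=[-99, -67, -59.58, -41, -17, 13, 19, 43.54, 73, 75]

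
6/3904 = 3/1952 ≈ 0.00154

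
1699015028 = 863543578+835471450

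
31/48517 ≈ 0.000639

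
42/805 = 6/115 ≈ 0.0522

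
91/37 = 2 + 17/37 ≈ 2.46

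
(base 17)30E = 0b1101110001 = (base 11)731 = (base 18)2CH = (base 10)881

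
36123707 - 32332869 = 3790838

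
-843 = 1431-2274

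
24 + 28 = 52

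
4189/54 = 77 + 31/54 ≈ 77.57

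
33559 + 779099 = 812658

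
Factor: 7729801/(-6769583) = -1*2143^1*3607^1*6769583^(-1)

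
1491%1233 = 258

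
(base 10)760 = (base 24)17g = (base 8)1370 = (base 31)og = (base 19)220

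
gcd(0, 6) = 6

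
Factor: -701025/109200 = -1*2^(-4)*7^(-1)*719^1 = -719/112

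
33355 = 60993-27638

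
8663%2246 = 1925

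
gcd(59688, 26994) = 6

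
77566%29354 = 18858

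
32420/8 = 8105/2 = 4052.50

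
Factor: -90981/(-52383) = 3^1*11^1*19^(-1) = 33/19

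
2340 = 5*468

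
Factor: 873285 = 3^1*5^1*7^1*8317^1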